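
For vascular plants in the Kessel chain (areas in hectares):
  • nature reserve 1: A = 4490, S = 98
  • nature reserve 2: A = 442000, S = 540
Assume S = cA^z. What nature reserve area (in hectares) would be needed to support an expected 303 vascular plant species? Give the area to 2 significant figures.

z = ln(540/98) / ln(442000/4490) = 1.7066 / 4.5895 = 0.3719
c = 98 / 4490^0.3719 = 98 / 22.81 = 4.297
A = (303/4.297)^(1/0.3719) ⇒ ln A = ln(70.52)/0.3719 = 11.4451
A = e^11.4451 ≈ 93445 hectares

93000 hectares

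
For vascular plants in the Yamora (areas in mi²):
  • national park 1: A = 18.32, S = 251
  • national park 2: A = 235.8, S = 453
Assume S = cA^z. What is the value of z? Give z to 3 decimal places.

0.231

Taking logs: ln S = ln c + z ln A, so z = (ln S₂ − ln S₁)/(ln A₂ − ln A₁).
z = ln(453/251) / ln(235.8/18.32) = ln(1.805) / ln(12.87) = 0.5904 / 2.5550 = 0.2311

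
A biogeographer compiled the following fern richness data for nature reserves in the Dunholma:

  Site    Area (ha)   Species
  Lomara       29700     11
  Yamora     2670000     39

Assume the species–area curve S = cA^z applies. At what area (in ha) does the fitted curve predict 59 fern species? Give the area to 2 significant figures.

z = ln(39/11) / ln(2670000/29700) = 1.2657 / 4.4987 = 0.2813
c = 11 / 29700^0.2813 = 11 / 18.13 = 0.6068
A = (59/0.6068)^(1/0.2813) ⇒ ln A = ln(97.24)/0.2813 = 16.2690
A = e^16.2690 ≈ 11629149 ha

12000000 ha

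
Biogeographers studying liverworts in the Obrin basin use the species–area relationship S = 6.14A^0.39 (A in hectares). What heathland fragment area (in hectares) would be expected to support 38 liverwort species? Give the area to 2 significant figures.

38 = 6.14 × A^0.39  ⇒  A^0.39 = 38/6.14 = 6.189
ln A = ln(6.189) / 0.39 = 1.8228 / 0.39 = 4.6737
A = e^4.6737 ≈ 107.1 hectares

110 hectares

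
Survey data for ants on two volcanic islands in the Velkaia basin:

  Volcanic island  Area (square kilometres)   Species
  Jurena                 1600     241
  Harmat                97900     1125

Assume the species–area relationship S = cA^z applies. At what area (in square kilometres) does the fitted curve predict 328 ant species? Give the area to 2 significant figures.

3600 square kilometres

z = ln(1125/241) / ln(97900/1600) = 1.5407 / 4.1139 = 0.3745
c = 241 / 1600^0.3745 = 241 / 15.85 = 15.21
A = (328/15.21)^(1/0.3745) ⇒ ln A = ln(21.57)/0.3745 = 8.2007
A = e^8.2007 ≈ 3644 square kilometres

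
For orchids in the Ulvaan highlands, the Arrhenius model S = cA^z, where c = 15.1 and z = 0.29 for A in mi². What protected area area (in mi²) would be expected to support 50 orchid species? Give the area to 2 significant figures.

62 mi²

50 = 15.1 × A^0.29  ⇒  A^0.29 = 50/15.1 = 3.311
ln A = ln(3.311) / 0.29 = 1.1973 / 0.29 = 4.1287
A = e^4.1287 ≈ 62.1 mi²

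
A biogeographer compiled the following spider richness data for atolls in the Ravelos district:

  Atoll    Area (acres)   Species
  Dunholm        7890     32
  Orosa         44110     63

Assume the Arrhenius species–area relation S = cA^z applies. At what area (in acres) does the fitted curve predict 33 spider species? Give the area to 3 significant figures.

8530 acres

z = ln(63/32) / ln(44110/7890) = 0.6774 / 1.7211 = 0.3936
c = 32 / 7890^0.3936 = 32 / 34.19 = 0.9361
A = (33/0.9361)^(1/0.3936) ⇒ ln A = ln(35.25)/0.3936 = 9.0515
A = e^9.0515 ≈ 8532 acres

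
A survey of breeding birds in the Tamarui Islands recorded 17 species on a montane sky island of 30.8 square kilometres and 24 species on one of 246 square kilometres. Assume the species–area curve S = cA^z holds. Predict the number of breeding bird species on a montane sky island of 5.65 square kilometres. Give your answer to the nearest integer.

z = ln(24/17) / ln(246/30.8) = 0.3448 / 2.0778 = 0.1660
c = 17 / 30.8^0.1660 = 17 / 1.766 = 9.625
S₃ = 9.625 × 5.65^0.1660 = 9.625 × 1.333 ≈ 12.83

13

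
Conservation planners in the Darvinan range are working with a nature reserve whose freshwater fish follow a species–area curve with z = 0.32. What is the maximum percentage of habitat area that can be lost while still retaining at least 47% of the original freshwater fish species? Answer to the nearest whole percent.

91%

Need (A_new/A_old)^0.32 = 0.47, so A_new/A_old = 0.47^(1/0.32) = 0.47^3.125
ln(A_new/A_old) = ln 0.47 / 0.32 = -0.7550 / 0.32 = -2.3594
A_new/A_old = e^-2.3594 ≈ 0.09447
Fraction that can be lost = 1 − 0.09447 = 0.9055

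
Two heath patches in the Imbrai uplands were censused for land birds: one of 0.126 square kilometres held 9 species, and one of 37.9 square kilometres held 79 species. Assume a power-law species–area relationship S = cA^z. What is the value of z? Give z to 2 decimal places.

0.38

Taking logs: ln S = ln c + z ln A, so z = (ln S₂ − ln S₁)/(ln A₂ − ln A₁).
z = ln(79/9) / ln(37.9/0.126) = ln(8.778) / ln(300.8) = 2.1722 / 5.7064 = 0.3807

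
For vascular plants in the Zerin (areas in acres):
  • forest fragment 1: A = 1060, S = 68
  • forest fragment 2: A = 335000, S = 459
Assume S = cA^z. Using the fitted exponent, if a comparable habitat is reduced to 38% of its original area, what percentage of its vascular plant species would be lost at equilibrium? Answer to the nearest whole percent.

z = ln(459/68) / ln(335000/1060) = 1.9095 / 5.7559 = 0.3318
S_new/S_old = (A_new/A_old)^z = 0.38^0.3318 = exp(0.3318 × -0.9676) = 0.7254
Fraction lost = 1 − 0.7254 = 0.2746

27%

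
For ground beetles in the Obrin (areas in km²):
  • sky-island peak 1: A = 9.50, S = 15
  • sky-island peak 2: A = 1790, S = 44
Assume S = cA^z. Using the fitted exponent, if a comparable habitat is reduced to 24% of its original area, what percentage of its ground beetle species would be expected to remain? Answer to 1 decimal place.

74.6%

z = ln(44/15) / ln(1790/9.5) = 1.0761 / 5.2387 = 0.2054
S_new/S_old = (A_new/A_old)^z = 0.24^0.2054 = exp(0.2054 × -1.4271) = 0.7459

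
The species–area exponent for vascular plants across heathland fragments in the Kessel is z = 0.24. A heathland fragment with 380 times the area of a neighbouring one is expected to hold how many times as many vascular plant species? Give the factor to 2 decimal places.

S₂/S₁ = (A₂/A₁)^z = 380^0.24
ln(S₂/S₁) = 0.24 × ln 380 = 0.24 × 5.9402 = 1.4256
S₂/S₁ = e^1.4256 ≈ 4.161

4.16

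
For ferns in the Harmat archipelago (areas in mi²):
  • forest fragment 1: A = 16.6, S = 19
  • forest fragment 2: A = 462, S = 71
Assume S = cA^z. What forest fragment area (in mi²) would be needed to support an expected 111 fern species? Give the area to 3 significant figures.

z = ln(71/19) / ln(462/16.6) = 1.3182 / 3.3262 = 0.3963
c = 19 / 16.6^0.3963 = 19 / 3.045 = 6.24
A = (111/6.24)^(1/0.3963) ⇒ ln A = ln(17.79)/0.3963 = 7.2630
A = e^7.2630 ≈ 1427 mi²

1430 mi²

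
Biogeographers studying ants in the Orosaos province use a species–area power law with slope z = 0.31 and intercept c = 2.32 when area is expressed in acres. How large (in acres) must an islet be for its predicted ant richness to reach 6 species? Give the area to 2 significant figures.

21 acres

6 = 2.32 × A^0.31  ⇒  A^0.31 = 6/2.32 = 2.586
ln A = ln(2.586) / 0.31 = 0.9502 / 0.31 = 3.0651
A = e^3.0651 ≈ 21.44 acres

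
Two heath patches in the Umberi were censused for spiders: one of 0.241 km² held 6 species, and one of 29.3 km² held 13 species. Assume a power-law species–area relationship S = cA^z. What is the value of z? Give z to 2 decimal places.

Taking logs: ln S = ln c + z ln A, so z = (ln S₂ − ln S₁)/(ln A₂ − ln A₁).
z = ln(13/6) / ln(29.3/0.241) = ln(2.167) / ln(121.6) = 0.7732 / 4.8005 = 0.1611

0.16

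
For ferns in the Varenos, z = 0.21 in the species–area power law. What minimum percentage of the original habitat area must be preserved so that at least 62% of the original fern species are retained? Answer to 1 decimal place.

10.3%

Need (A_new/A_old)^0.21 = 0.62, so A_new/A_old = 0.62^(1/0.21) = 0.62^4.762
ln(A_new/A_old) = ln 0.62 / 0.21 = -0.4780 / 0.21 = -2.2764
A_new/A_old = e^-2.2764 ≈ 0.1027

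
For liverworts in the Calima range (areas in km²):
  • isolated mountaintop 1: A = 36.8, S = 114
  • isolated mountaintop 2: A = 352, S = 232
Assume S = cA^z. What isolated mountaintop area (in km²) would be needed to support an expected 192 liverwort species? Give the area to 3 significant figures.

z = ln(232/114) / ln(352/36.8) = 0.7105 / 2.2581 = 0.3147
c = 114 / 36.8^0.3147 = 114 / 3.11 = 36.66
A = (192/36.66)^(1/0.3147) ⇒ ln A = ln(5.237)/0.3147 = 5.2622
A = e^5.2622 ≈ 192.9 km²

193 km²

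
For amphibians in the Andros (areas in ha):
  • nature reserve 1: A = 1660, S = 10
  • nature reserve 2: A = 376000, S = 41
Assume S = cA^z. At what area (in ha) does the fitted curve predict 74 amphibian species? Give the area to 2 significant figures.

z = ln(41/10) / ln(376000/1660) = 1.4110 / 5.4228 = 0.2602
c = 10 / 1660^0.2602 = 10 / 6.884 = 1.453
A = (74/1.453)^(1/0.2602) ⇒ ln A = ln(50.94)/0.2602 = 15.1068
A = e^15.1068 ≈ 3637310 ha

3600000 ha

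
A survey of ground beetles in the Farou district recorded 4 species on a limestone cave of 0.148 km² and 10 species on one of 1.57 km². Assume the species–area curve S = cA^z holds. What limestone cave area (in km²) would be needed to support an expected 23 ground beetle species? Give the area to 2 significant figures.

13 km²

z = ln(10/4) / ln(1.57/0.148) = 0.9163 / 2.3616 = 0.3880
c = 4 / 0.148^0.3880 = 4 / 0.4765 = 8.394
A = (23/8.394)^(1/0.3880) ⇒ ln A = ln(2.74)/0.3880 = 2.5978
A = e^2.5978 ≈ 13.43 km²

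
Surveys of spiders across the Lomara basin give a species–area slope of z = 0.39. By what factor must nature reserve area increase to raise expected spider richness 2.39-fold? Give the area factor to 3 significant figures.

(A₂/A₁)^0.39 = 2.39, so A₂/A₁ = 2.39^(1/0.39) = 2.39^2.564
ln(A₂/A₁) = ln 2.39 / 0.39 = 0.8713 / 0.39 = 2.2341
A₂/A₁ = e^2.2341 ≈ 9.338

9.34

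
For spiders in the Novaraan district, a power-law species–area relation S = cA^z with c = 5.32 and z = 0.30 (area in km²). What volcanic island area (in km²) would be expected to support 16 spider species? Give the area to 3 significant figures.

39.3 km²

16 = 5.32 × A^0.3  ⇒  A^0.3 = 16/5.32 = 3.008
ln A = ln(3.008) / 0.3 = 1.1011 / 0.3 = 3.6704
A = e^3.6704 ≈ 39.27 km²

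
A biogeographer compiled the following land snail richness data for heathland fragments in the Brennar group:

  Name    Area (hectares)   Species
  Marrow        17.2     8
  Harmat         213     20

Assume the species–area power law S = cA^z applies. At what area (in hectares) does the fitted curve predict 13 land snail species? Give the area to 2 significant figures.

z = ln(20/8) / ln(213/17.2) = 0.9163 / 2.5164 = 0.3641
c = 8 / 17.2^0.3641 = 8 / 2.818 = 2.839
A = (13/2.839)^(1/0.3641) ⇒ ln A = ln(4.579)/0.3641 = 4.1782
A = e^4.1782 ≈ 65.25 hectares

65 hectares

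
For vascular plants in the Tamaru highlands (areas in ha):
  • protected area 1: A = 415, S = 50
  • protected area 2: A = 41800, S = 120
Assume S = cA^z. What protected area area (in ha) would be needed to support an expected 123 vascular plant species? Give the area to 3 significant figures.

47600 ha

z = ln(120/50) / ln(41800/415) = 0.8755 / 4.6124 = 0.1898
c = 50 / 415^0.1898 = 50 / 3.14 = 15.92
A = (123/15.92)^(1/0.1898) ⇒ ln A = ln(7.724)/0.1898 = 10.7707
A = e^10.7707 ≈ 47607 ha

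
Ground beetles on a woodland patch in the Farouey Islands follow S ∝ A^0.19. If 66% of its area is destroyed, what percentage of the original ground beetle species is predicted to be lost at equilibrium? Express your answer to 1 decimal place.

18.5%

S_new/S_old = (A_new/A_old)^z = 0.34^0.19
= exp(0.19 × ln 0.34) = exp(0.19 × -1.0788) = exp(-0.2050) ≈ 0.8147
Fraction lost = 1 − 0.8147 = 0.1853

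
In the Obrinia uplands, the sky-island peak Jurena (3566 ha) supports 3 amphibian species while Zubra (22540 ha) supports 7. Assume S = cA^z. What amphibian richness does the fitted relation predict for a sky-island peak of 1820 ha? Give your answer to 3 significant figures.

z = ln(7/3) / ln(22540/3566) = 0.8473 / 1.8438 = 0.4595
c = 3 / 3566^0.4595 = 3 / 42.89 = 0.06995
S₃ = 0.06995 × 1820^0.4595 = 0.06995 × 31.48 ≈ 2.202

2.20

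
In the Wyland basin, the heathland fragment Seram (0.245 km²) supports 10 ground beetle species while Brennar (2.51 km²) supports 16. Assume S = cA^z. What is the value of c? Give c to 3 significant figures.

13.3

z = ln(S₂/S₁) / ln(A₂/A₁) = ln(16/10) / ln(2.51/0.245) = 0.4700 / 2.3268 = 0.2020
c = S₁ / A₁^z = 10 / 0.245^0.2020 = 10 / 0.7527 = 13.29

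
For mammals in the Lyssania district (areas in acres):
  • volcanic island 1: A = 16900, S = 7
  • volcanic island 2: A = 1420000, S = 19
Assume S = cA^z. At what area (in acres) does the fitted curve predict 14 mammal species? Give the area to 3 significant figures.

366000 acres

z = ln(19/7) / ln(1420000/16900) = 0.9985 / 4.4311 = 0.2253
c = 7 / 16900^0.2253 = 7 / 8.969 = 0.7805
A = (14/0.7805)^(1/0.2253) ⇒ ln A = ln(17.94)/0.2253 = 12.8110
A = e^12.8110 ≈ 366223 acres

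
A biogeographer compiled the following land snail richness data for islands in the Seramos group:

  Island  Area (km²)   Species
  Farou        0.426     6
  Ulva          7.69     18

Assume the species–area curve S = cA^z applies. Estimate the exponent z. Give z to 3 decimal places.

Taking logs: ln S = ln c + z ln A, so z = (ln S₂ − ln S₁)/(ln A₂ − ln A₁).
z = ln(18/6) / ln(7.69/0.426) = ln(3) / ln(18.05) = 1.0986 / 2.8932 = 0.3797

0.380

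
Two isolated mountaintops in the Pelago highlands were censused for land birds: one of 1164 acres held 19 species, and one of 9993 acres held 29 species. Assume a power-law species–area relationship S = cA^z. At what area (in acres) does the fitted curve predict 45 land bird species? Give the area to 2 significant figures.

z = ln(29/19) / ln(9993/1164) = 0.4229 / 2.1500 = 0.1967
c = 19 / 1164^0.1967 = 19 / 4.009 = 4.74
A = (45/4.74)^(1/0.1967) ⇒ ln A = ln(9.494)/0.1967 = 11.4436
A = e^11.4436 ≈ 93303 acres

93000 acres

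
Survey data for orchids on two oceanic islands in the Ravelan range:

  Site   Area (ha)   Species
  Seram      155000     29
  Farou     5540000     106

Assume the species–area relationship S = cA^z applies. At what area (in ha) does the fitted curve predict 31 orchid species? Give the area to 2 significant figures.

190000 ha

z = ln(106/29) / ln(5540000/155000) = 1.2961 / 3.5763 = 0.3624
c = 29 / 155000^0.3624 = 29 / 76.05 = 0.3813
A = (31/0.3813)^(1/0.3624) ⇒ ln A = ln(81.29)/0.3624 = 12.1352
A = e^12.1352 ≈ 186315 ha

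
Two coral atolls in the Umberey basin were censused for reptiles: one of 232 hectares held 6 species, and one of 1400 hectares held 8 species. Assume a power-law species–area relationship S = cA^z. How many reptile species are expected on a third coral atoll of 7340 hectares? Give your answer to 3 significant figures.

z = ln(8/6) / ln(1400/232) = 0.2877 / 1.7975 = 0.1600
c = 6 / 232^0.1600 = 6 / 2.391 = 2.509
S₃ = 2.509 × 7340^0.1600 = 2.509 × 4.156 ≈ 10.43

10.4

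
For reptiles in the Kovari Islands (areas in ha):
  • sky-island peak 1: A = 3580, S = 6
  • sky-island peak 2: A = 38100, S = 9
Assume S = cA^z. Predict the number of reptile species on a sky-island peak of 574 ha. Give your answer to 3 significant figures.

z = ln(9/6) / ln(38100/3580) = 0.4055 / 2.3649 = 0.1715
c = 6 / 3580^0.1715 = 6 / 4.068 = 1.475
S₃ = 1.475 × 574^0.1715 = 1.475 × 2.972 ≈ 4.384

4.38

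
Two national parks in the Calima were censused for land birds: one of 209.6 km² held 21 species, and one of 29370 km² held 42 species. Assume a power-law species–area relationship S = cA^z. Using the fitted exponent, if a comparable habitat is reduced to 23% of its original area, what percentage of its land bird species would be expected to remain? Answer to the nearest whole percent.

81%

z = ln(42/21) / ln(29370/209.6) = 0.6931 / 4.9425 = 0.1402
S_new/S_old = (A_new/A_old)^z = 0.23^0.1402 = exp(0.1402 × -1.4697) = 0.8137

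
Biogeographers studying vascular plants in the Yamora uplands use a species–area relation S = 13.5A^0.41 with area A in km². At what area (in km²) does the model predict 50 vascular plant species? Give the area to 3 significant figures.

50 = 13.5 × A^0.41  ⇒  A^0.41 = 50/13.5 = 3.704
ln A = ln(3.704) / 0.41 = 1.3093 / 0.41 = 3.1935
A = e^3.1935 ≈ 24.37 km²

24.4 km²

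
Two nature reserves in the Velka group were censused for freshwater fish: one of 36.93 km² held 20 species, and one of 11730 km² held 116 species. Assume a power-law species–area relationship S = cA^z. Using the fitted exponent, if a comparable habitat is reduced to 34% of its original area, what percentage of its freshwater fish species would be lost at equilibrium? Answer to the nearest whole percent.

28%

z = ln(116/20) / ln(11730/36.93) = 1.7579 / 5.7609 = 0.3051
S_new/S_old = (A_new/A_old)^z = 0.34^0.3051 = exp(0.3051 × -1.0788) = 0.7195
Fraction lost = 1 − 0.7195 = 0.2805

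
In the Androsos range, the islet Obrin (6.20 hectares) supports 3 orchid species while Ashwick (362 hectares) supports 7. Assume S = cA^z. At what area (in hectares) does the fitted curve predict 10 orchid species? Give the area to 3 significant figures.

z = ln(7/3) / ln(362/6.2) = 0.8473 / 4.0671 = 0.2083
c = 3 / 6.2^0.2083 = 3 / 1.462 = 2.051
A = (10/2.051)^(1/0.2083) ⇒ ln A = ln(4.875)/0.2083 = 7.6037
A = e^7.6037 ≈ 2006 hectares

2010 hectares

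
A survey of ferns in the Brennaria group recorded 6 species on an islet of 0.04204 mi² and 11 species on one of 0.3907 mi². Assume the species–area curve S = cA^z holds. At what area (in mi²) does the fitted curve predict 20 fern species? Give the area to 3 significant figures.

z = ln(11/6) / ln(0.3907/0.04204) = 0.6061 / 2.2293 = 0.2719
c = 6 / 0.04204^0.2719 = 6 / 0.4225 = 14.2
A = (20/14.2)^(1/0.2719) ⇒ ln A = ln(1.408)/0.2719 = 1.2590
A = e^1.2590 ≈ 3.522 mi²

3.52 mi²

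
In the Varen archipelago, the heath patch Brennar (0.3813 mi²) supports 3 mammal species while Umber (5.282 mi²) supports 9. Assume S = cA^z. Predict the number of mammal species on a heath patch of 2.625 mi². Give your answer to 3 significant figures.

6.72

z = ln(9/3) / ln(5.282/0.3813) = 1.0986 / 2.6285 = 0.4180
c = 3 / 0.3813^0.4180 = 3 / 0.6683 = 4.489
S₃ = 4.489 × 2.625^0.4180 = 4.489 × 1.497 ≈ 6.719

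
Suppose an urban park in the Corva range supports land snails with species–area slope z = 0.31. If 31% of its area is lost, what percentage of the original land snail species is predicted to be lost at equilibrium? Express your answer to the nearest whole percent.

S_new/S_old = (A_new/A_old)^z = 0.69^0.31
= exp(0.31 × ln 0.69) = exp(0.31 × -0.3711) = exp(-0.1150) ≈ 0.8913
Fraction lost = 1 − 0.8913 = 0.1087

11%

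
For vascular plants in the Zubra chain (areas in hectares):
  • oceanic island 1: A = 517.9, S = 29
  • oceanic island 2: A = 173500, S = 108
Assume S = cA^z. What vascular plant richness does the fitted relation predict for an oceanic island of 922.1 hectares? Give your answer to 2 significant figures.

33

z = ln(108/29) / ln(173500/517.9) = 1.3148 / 5.8142 = 0.2261
c = 29 / 517.9^0.2261 = 29 / 4.11 = 7.056
S₃ = 7.056 × 922.1^0.2261 = 7.056 × 4.682 ≈ 33.04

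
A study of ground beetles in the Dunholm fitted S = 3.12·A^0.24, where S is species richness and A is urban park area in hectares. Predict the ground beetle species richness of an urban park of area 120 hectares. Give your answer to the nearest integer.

S = 3.12 × 120^0.24 = 3.12 × 3.155 ≈ 9.844

10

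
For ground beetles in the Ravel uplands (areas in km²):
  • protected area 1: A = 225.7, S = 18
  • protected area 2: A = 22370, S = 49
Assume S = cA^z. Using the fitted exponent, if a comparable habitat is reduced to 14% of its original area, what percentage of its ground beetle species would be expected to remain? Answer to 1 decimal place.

z = ln(49/18) / ln(22370/225.7) = 1.0014 / 4.5963 = 0.2179
S_new/S_old = (A_new/A_old)^z = 0.14^0.2179 = exp(0.2179 × -1.9661) = 0.6516

65.2%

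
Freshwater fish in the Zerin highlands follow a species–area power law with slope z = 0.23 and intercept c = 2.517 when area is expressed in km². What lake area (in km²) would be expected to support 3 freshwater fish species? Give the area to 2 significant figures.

2.1 km²

3 = 2.517 × A^0.23  ⇒  A^0.23 = 3/2.517 = 1.192
ln A = ln(1.192) / 0.23 = 0.1755 / 0.23 = 0.7632
A = e^0.7632 ≈ 2.145 km²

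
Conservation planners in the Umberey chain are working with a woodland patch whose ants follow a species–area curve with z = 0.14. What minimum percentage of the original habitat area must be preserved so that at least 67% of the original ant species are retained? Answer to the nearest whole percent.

6%

Need (A_new/A_old)^0.14 = 0.67, so A_new/A_old = 0.67^(1/0.14) = 0.67^7.143
ln(A_new/A_old) = ln 0.67 / 0.14 = -0.4005 / 0.14 = -2.8606
A_new/A_old = e^-2.8606 ≈ 0.05724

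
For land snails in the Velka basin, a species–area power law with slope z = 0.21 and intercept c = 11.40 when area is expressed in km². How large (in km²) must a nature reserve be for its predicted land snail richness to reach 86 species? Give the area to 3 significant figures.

15100 km²

86 = 11.4 × A^0.21  ⇒  A^0.21 = 86/11.4 = 7.544
ln A = ln(7.544) / 0.21 = 2.0207 / 0.21 = 9.6225
A = e^9.6225 ≈ 15101 km²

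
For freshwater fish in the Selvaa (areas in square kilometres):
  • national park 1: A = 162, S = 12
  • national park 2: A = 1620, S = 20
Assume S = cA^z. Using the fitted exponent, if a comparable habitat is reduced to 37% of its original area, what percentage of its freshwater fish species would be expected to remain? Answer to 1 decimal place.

80.2%

z = ln(20/12) / ln(1620/162) = 0.5108 / 2.3026 = 0.2218
S_new/S_old = (A_new/A_old)^z = 0.37^0.2218 = exp(0.2218 × -0.9943) = 0.8021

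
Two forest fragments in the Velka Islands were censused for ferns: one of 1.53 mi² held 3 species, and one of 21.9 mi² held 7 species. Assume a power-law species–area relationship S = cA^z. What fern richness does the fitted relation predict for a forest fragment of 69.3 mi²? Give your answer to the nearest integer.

10

z = ln(7/3) / ln(21.9/1.53) = 0.8473 / 2.6612 = 0.3184
c = 3 / 1.53^0.3184 = 3 / 1.145 = 2.62
S₃ = 2.62 × 69.3^0.3184 = 2.62 × 3.855 ≈ 10.1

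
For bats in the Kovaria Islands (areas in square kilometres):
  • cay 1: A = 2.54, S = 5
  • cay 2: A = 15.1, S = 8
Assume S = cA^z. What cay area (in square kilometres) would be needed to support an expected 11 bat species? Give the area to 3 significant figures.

z = ln(8/5) / ln(15.1/2.54) = 0.4700 / 1.7825 = 0.2637
c = 5 / 2.54^0.2637 = 5 / 1.279 = 3.91
A = (11/3.91)^(1/0.2637) ⇒ ln A = ln(2.813)/0.2637 = 3.9225
A = e^3.9225 ≈ 50.52 square kilometres

50.5 square kilometres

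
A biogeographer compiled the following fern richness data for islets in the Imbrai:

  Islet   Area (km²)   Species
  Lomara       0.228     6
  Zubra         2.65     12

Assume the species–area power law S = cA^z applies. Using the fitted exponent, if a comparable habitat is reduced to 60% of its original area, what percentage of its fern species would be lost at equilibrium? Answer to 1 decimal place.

13.4%

z = ln(12/6) / ln(2.65/0.228) = 0.6931 / 2.4530 = 0.2826
S_new/S_old = (A_new/A_old)^z = 0.6^0.2826 = exp(0.2826 × -0.5108) = 0.8656
Fraction lost = 1 − 0.8656 = 0.1344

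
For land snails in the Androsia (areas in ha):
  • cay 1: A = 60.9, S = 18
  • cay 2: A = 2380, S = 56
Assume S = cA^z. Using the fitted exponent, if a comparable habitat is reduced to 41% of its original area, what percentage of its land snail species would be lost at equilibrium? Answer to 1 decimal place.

z = ln(56/18) / ln(2380/60.9) = 1.1350 / 3.6656 = 0.3096
S_new/S_old = (A_new/A_old)^z = 0.41^0.3096 = exp(0.3096 × -0.8916) = 0.7588
Fraction lost = 1 − 0.7588 = 0.2412

24.1%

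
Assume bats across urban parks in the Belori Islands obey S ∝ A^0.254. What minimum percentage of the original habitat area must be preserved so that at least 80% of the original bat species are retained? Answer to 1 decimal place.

Need (A_new/A_old)^0.254 = 0.8, so A_new/A_old = 0.8^(1/0.254) = 0.8^3.937
ln(A_new/A_old) = ln 0.8 / 0.254 = -0.2231 / 0.254 = -0.8785
A_new/A_old = e^-0.8785 ≈ 0.4154

41.5%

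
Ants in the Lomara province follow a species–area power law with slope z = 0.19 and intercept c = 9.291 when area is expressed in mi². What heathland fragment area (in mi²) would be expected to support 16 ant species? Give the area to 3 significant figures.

17.5 mi²

16 = 9.291 × A^0.19  ⇒  A^0.19 = 16/9.291 = 1.722
ln A = ln(1.722) / 0.19 = 0.5435 / 0.19 = 2.8608
A = e^2.8608 ≈ 17.47 mi²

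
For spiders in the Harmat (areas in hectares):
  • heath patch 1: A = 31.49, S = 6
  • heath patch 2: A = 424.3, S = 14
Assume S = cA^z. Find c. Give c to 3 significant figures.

1.95

z = ln(S₂/S₁) / ln(A₂/A₁) = ln(14/6) / ln(424.3/31.49) = 0.8473 / 2.6008 = 0.3258
c = S₁ / A₁^z = 6 / 31.49^0.3258 = 6 / 3.077 = 1.95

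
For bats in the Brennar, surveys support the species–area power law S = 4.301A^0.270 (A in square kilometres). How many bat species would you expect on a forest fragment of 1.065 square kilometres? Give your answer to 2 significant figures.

S = 4.301 × 1.065^0.27
ln S = ln 4.301 + 0.27 × ln 1.065 = 1.4588 + 0.27 × 0.0630 = 1.4759
S = e^1.4759 ≈ 4.375

4.4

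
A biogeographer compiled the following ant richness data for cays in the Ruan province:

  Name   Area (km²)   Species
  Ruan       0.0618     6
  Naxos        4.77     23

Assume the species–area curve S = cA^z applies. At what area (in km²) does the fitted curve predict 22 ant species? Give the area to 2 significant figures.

4.1 km²

z = ln(23/6) / ln(4.77/0.0618) = 1.3437 / 4.3462 = 0.3092
c = 6 / 0.0618^0.3092 = 6 / 0.4229 = 14.19
A = (22/14.19)^(1/0.3092) ⇒ ln A = ln(1.551)/0.3092 = 1.4186
A = e^1.4186 ≈ 4.131 km²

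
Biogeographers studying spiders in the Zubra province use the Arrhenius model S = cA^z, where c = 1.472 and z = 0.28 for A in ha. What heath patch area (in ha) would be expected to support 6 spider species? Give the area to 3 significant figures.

151 ha

6 = 1.472 × A^0.28  ⇒  A^0.28 = 6/1.472 = 4.076
ln A = ln(4.076) / 0.28 = 1.4051 / 0.28 = 5.0183
A = e^5.0183 ≈ 151.2 ha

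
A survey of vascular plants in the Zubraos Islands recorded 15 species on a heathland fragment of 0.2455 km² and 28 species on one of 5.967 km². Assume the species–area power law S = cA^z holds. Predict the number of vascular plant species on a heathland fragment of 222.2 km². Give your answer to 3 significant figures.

56.8

z = ln(28/15) / ln(5.967/0.2455) = 0.6242 / 3.1907 = 0.1956
c = 15 / 0.2455^0.1956 = 15 / 0.7598 = 19.74
S₃ = 19.74 × 222.2^0.1956 = 19.74 × 2.878 ≈ 56.82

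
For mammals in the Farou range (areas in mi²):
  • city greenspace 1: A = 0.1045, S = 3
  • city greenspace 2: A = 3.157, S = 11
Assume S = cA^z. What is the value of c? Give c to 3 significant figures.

7.10

z = ln(S₂/S₁) / ln(A₂/A₁) = ln(11/3) / ln(3.157/0.1045) = 1.2993 / 3.4082 = 0.3812
c = S₁ / A₁^z = 3 / 0.1045^0.3812 = 3 / 0.4227 = 7.097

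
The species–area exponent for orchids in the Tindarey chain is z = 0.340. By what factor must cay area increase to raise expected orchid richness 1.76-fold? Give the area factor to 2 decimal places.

(A₂/A₁)^0.34 = 1.76, so A₂/A₁ = 1.76^(1/0.34) = 1.76^2.941
ln(A₂/A₁) = ln 1.76 / 0.34 = 0.5653 / 0.34 = 1.6627
A₂/A₁ = e^1.6627 ≈ 5.273

5.27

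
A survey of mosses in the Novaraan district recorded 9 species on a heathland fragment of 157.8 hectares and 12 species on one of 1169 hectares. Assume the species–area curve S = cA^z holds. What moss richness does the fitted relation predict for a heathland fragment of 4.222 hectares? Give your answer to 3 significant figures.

z = ln(12/9) / ln(1169/157.8) = 0.2877 / 2.0026 = 0.1437
c = 9 / 157.8^0.1437 = 9 / 2.069 = 4.35
S₃ = 4.35 × 4.222^0.1437 = 4.35 × 1.23 ≈ 5.35

5.35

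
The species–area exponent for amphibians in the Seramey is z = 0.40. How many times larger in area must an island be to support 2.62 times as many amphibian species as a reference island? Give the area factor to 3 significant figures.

(A₂/A₁)^0.4 = 2.62, so A₂/A₁ = 2.62^(1/0.4) = 2.62^2.5
ln(A₂/A₁) = ln 2.62 / 0.4 = 0.9632 / 0.4 = 2.4079
A₂/A₁ = e^2.4079 ≈ 11.11

11.1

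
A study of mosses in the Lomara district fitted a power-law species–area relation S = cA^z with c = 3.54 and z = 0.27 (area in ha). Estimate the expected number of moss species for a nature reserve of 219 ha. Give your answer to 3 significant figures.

15.2

S = 3.54 × 219^0.27
ln S = ln 3.54 + 0.27 × ln 219 = 1.2641 + 0.27 × 5.3891 = 2.7192
S = e^2.7192 ≈ 15.17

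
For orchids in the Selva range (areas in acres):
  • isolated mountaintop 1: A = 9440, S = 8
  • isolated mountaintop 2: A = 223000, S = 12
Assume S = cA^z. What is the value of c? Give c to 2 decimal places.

z = ln(S₂/S₁) / ln(A₂/A₁) = ln(12/8) / ln(223000/9440) = 0.4055 / 3.1622 = 0.1282
c = S₁ / A₁^z = 8 / 9440^0.1282 = 8 / 3.234 = 2.474

2.47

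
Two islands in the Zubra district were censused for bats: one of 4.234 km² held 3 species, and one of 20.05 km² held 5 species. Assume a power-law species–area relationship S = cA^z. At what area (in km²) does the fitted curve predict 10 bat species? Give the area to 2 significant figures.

z = ln(5/3) / ln(20.05/4.234) = 0.5108 / 1.5551 = 0.3285
c = 3 / 4.234^0.3285 = 3 / 1.606 = 1.867
A = (10/1.867)^(1/0.3285) ⇒ ln A = ln(5.355)/0.3285 = 5.1083
A = e^5.1083 ≈ 165.4 km²

170 km²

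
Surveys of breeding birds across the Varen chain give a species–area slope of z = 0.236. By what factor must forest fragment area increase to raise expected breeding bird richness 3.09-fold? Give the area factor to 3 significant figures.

(A₂/A₁)^0.236 = 3.09, so A₂/A₁ = 3.09^(1/0.236) = 3.09^4.237
ln(A₂/A₁) = ln 3.09 / 0.236 = 1.1282 / 0.236 = 4.7804
A₂/A₁ = e^4.7804 ≈ 119.2

119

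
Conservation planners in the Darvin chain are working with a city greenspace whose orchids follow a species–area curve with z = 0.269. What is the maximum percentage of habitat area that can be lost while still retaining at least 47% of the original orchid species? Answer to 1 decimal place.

94.0%

Need (A_new/A_old)^0.269 = 0.47, so A_new/A_old = 0.47^(1/0.269) = 0.47^3.717
ln(A_new/A_old) = ln 0.47 / 0.269 = -0.7550 / 0.269 = -2.8068
A_new/A_old = e^-2.8068 ≈ 0.0604
Fraction that can be lost = 1 − 0.0604 = 0.9396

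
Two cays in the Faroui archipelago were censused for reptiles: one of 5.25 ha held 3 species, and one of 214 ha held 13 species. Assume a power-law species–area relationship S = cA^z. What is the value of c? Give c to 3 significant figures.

z = ln(S₂/S₁) / ln(A₂/A₁) = ln(13/3) / ln(214/5.25) = 1.4663 / 3.7077 = 0.3955
c = S₁ / A₁^z = 3 / 5.25^0.3955 = 3 / 1.927 = 1.557

1.56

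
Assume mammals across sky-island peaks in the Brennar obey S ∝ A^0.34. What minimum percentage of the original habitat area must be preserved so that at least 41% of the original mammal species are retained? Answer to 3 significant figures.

7.26%

Need (A_new/A_old)^0.34 = 0.41, so A_new/A_old = 0.41^(1/0.34) = 0.41^2.941
ln(A_new/A_old) = ln 0.41 / 0.34 = -0.8916 / 0.34 = -2.6223
A_new/A_old = e^-2.6223 ≈ 0.07263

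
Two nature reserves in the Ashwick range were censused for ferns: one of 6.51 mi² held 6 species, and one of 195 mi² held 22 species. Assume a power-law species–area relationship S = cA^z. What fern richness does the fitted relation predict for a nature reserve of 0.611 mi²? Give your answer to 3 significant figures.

z = ln(22/6) / ln(195/6.51) = 1.2993 / 3.3997 = 0.3822
c = 6 / 6.51^0.3822 = 6 / 2.046 = 2.932
S₃ = 2.932 × 0.611^0.3822 = 2.932 × 0.8284 ≈ 2.429

2.43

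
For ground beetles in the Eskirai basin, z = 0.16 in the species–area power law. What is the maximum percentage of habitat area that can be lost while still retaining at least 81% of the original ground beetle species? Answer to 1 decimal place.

Need (A_new/A_old)^0.16 = 0.81, so A_new/A_old = 0.81^(1/0.16) = 0.81^6.25
ln(A_new/A_old) = ln 0.81 / 0.16 = -0.2107 / 0.16 = -1.3170
A_new/A_old = e^-1.3170 ≈ 0.2679
Fraction that can be lost = 1 − 0.2679 = 0.7321

73.2%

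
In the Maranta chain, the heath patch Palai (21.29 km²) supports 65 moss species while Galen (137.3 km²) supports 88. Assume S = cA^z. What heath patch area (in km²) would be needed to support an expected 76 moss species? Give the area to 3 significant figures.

55.7 km²

z = ln(88/65) / ln(137.3/21.29) = 0.3029 / 1.8639 = 0.1625
c = 65 / 21.29^0.1625 = 65 / 1.644 = 39.54
A = (76/39.54)^(1/0.1625) ⇒ ln A = ln(1.922)/0.1625 = 4.0202
A = e^4.0202 ≈ 55.71 km²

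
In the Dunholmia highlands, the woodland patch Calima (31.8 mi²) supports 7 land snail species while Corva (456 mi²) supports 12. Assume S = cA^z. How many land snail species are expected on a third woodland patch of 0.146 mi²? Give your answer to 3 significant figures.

z = ln(12/7) / ln(456/31.8) = 0.5390 / 2.6630 = 0.2024
c = 7 / 31.8^0.2024 = 7 / 2.014 = 3.475
S₃ = 3.475 × 0.146^0.2024 = 3.475 × 0.6774 ≈ 2.354

2.35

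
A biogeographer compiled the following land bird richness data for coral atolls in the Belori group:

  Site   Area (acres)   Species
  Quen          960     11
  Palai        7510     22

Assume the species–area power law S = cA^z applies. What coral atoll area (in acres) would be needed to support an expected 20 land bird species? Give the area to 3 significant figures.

z = ln(22/11) / ln(7510/960) = 0.6931 / 2.0571 = 0.3370
c = 11 / 960^0.3370 = 11 / 10.11 = 1.088
A = (20/1.088)^(1/0.3370) ⇒ ln A = ln(18.39)/0.3370 = 8.6411
A = e^8.6411 ≈ 5660 acres

5660 acres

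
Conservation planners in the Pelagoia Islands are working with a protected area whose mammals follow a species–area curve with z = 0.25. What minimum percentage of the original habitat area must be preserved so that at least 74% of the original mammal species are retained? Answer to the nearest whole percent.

Need (A_new/A_old)^0.25 = 0.74, so A_new/A_old = 0.74^(1/0.25) = 0.74^4
ln(A_new/A_old) = ln 0.74 / 0.25 = -0.3011 / 0.25 = -1.2044
A_new/A_old = e^-1.2044 ≈ 0.2999

30%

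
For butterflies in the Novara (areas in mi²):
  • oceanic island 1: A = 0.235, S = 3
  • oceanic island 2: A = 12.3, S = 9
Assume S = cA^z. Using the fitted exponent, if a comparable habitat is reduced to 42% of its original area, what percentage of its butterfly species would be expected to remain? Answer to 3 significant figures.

78.6%

z = ln(9/3) / ln(12.3/0.235) = 1.0986 / 3.9578 = 0.2776
S_new/S_old = (A_new/A_old)^z = 0.42^0.2776 = exp(0.2776 × -0.8675) = 0.786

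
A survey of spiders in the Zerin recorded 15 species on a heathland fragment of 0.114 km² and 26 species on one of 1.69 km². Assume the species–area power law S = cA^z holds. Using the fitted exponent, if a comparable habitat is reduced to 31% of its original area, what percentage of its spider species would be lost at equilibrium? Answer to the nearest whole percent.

21%

z = ln(26/15) / ln(1.69/0.114) = 0.5500 / 2.6963 = 0.2040
S_new/S_old = (A_new/A_old)^z = 0.31^0.2040 = exp(0.2040 × -1.1712) = 0.7875
Fraction lost = 1 − 0.7875 = 0.2125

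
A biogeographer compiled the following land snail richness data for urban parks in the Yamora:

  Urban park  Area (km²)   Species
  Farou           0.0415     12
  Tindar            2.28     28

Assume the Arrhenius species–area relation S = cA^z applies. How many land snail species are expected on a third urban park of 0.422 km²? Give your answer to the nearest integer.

z = ln(28/12) / ln(2.28/0.0415) = 0.8473 / 4.0062 = 0.2115
c = 12 / 0.0415^0.2115 = 12 / 0.5102 = 23.52
S₃ = 23.52 × 0.422^0.2115 = 23.52 × 0.8332 ≈ 19.6

20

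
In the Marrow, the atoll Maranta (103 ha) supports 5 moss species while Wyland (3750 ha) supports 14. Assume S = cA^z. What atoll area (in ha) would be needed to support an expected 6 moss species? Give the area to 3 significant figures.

195 ha

z = ln(14/5) / ln(3750/103) = 1.0296 / 3.5948 = 0.2864
c = 5 / 103^0.2864 = 5 / 3.772 = 1.326
A = (6/1.326)^(1/0.2864) ⇒ ln A = ln(4.526)/0.2864 = 5.2713
A = e^5.2713 ≈ 194.7 ha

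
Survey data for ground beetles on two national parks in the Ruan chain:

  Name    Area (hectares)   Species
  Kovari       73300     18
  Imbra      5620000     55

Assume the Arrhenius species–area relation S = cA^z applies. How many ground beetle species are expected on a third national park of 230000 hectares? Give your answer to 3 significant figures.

z = ln(55/18) / ln(5620000/73300) = 1.1170 / 4.3395 = 0.2574
c = 18 / 73300^0.2574 = 18 / 17.87 = 1.007
S₃ = 1.007 × 230000^0.2574 = 1.007 × 23.99 ≈ 24.16

24.2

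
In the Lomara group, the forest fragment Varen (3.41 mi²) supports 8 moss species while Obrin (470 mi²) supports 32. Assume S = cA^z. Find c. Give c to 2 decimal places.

5.66

z = ln(S₂/S₁) / ln(A₂/A₁) = ln(32/8) / ln(470/3.41) = 1.3863 / 4.9260 = 0.2814
c = S₁ / A₁^z = 8 / 3.41^0.2814 = 8 / 1.412 = 5.664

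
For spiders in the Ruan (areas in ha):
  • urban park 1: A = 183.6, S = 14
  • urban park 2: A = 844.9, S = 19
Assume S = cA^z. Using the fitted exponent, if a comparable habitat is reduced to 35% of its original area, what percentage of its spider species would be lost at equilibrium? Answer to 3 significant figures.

18.9%

z = ln(19/14) / ln(844.9/183.6) = 0.3054 / 1.5265 = 0.2001
S_new/S_old = (A_new/A_old)^z = 0.35^0.2001 = exp(0.2001 × -1.0498) = 0.8106
Fraction lost = 1 − 0.8106 = 0.1894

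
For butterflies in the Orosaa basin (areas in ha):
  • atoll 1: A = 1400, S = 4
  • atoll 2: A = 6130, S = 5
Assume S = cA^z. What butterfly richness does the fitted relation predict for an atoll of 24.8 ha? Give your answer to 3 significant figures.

2.17

z = ln(5/4) / ln(6130/1400) = 0.2231 / 1.4767 = 0.1511
c = 4 / 1400^0.1511 = 4 / 2.988 = 1.339
S₃ = 1.339 × 24.8^0.1511 = 1.339 × 1.624 ≈ 2.175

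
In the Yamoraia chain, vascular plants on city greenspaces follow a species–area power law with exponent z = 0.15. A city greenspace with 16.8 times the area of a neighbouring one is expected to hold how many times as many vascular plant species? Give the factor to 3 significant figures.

S₂/S₁ = (A₂/A₁)^z = 16.8^0.15
ln(S₂/S₁) = 0.15 × ln 16.8 = 0.15 × 2.8214 = 0.4232
S₂/S₁ = e^0.4232 ≈ 1.527

1.53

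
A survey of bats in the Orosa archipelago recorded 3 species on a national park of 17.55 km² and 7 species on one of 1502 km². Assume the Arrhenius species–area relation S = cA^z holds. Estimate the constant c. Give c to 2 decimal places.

z = ln(S₂/S₁) / ln(A₂/A₁) = ln(7/3) / ln(1502/17.55) = 0.8473 / 4.4495 = 0.1904
c = S₁ / A₁^z = 3 / 17.55^0.1904 = 3 / 1.726 = 1.739

1.74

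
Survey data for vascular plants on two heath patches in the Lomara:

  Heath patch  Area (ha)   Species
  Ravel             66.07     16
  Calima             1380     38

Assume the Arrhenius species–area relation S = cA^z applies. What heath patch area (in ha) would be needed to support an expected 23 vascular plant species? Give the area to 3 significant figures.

z = ln(38/16) / ln(1380/66.07) = 0.8650 / 3.0391 = 0.2846
c = 16 / 66.07^0.2846 = 16 / 3.296 = 4.854
A = (23/4.854)^(1/0.2846) ⇒ ln A = ln(4.738)/0.2846 = 5.4658
A = e^5.4658 ≈ 236.5 ha

236 ha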